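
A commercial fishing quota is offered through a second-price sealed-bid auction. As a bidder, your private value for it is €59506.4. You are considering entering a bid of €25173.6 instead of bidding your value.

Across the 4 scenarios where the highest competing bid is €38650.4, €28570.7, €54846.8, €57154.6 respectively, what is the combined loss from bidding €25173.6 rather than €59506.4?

The deviation costs you only when the competing bid falls strictly between €25173.6 and €59506.4; elsewhere both bids give the same outcome.
€38650.4: truthful payoff €20856, deviation payoff €0 → loss €20856.
€28570.7: truthful payoff €30935.7, deviation payoff €0 → loss €30935.7.
€54846.8: truthful payoff €4659.6, deviation payoff €0 → loss €4659.6.
€57154.6: truthful payoff €2351.8, deviation payoff €0 → loss €2351.8.
Total loss = €20856 + €30935.7 + €4659.6 + €2351.8 = €58803.1.
Truthful bidding weakly dominates here: raising your bid can only win items priced above your value, and lowering it can only forfeit items priced below.

€58803.1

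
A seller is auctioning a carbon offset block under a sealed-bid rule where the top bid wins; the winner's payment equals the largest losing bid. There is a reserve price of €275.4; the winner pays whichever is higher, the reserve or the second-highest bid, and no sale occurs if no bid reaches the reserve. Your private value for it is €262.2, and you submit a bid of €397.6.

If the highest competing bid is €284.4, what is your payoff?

−€22.2

Your bid €397.6 is the highest and exceeds the reserve.
Price = max(second-highest bid, reserve) = max(€284.4, €275.4) = €284.4.
Payoff = €262.2 − €284.4 = −€22.2.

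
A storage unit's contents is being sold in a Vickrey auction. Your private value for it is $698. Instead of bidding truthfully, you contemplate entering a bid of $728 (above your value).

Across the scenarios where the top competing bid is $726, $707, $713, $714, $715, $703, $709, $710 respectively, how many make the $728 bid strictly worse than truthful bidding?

The deviation hurts exactly when the highest competing bid lies strictly between $698 and $728 — overbidding then wins at a price above your value.
$726: inside the interval → strictly worse (loss $28).
$707: inside the interval → strictly worse (loss $9).
$713: inside the interval → strictly worse (loss $15).
$714: inside the interval → strictly worse (loss $16).
$715: inside the interval → strictly worse (loss $17).
$703: inside the interval → strictly worse (loss $5).
$709: inside the interval → strictly worse (loss $11).
$710: inside the interval → strictly worse (loss $12).
Count: 8.

8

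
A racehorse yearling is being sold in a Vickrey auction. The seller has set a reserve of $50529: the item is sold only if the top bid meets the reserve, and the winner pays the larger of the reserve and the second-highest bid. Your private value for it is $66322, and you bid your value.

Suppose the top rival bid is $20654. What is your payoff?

Your bid $66322 is the highest and exceeds the reserve.
Price = max(second-highest bid, reserve) = max($20654, $50529) = $50529.
Payoff = $66322 − $50529 = $15793.

$15793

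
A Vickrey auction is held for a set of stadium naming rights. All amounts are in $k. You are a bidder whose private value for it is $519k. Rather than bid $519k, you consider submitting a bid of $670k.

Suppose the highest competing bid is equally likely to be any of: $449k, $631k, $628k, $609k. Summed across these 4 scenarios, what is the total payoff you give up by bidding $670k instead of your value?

$311k

The deviation costs you only when the competing bid falls strictly between $519k and $670k; elsewhere both bids give the same outcome.
$449k: outcomes coincide → loss $0k.
$631k: truthful payoff $0k, deviation payoff −$112k → loss $112k.
$628k: truthful payoff $0k, deviation payoff −$109k → loss $109k.
$609k: truthful payoff $0k, deviation payoff −$90k → loss $90k.
Total loss = $112k + $109k + $90k = $311k.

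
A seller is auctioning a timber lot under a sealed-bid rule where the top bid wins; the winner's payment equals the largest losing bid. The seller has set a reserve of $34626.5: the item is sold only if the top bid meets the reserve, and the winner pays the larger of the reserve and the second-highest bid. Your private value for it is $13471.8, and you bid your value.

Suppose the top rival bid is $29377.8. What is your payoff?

$0

Your bid $13471.8 is below the highest competing bid $29377.8, so you lose. Payoff $0.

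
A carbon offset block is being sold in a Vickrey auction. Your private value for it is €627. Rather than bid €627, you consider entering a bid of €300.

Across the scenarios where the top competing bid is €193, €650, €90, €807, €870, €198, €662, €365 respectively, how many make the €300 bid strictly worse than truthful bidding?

The deviation hurts exactly when the highest competing bid lies strictly between €300 and €627 — underbidding then forfeits a profitable win.
€193: below both → same outcome either way.
€650: above both → same outcome either way.
€90: below both → same outcome either way.
€807: above both → same outcome either way.
€870: above both → same outcome either way.
€198: below both → same outcome either way.
€662: above both → same outcome either way.
€365: inside the interval → strictly worse (loss €262).
Count: 1.

1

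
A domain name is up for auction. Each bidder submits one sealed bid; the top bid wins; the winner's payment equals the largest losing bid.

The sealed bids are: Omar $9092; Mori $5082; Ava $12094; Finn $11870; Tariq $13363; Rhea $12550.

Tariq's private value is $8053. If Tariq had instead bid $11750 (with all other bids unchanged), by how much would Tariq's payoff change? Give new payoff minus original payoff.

$4497

The highest bid among the other bidders is $12550; Tariq's bid doesn't change that.
Original bid $13363: Tariq is highest, pays the top rival bid $12550; payoff $8053 − $12550 = −$4497.
Alternative bid $11750: Tariq is not highest (top rival bid is $12550); payoff $0.
Change in payoff = $0 − (−$4497) = $4497.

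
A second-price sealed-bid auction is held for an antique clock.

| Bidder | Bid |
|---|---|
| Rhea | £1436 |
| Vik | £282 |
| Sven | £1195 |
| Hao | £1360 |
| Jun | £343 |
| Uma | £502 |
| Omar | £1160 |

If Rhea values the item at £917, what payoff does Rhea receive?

−£443

Highest bid: Rhea at £1436, so Rhea wins.
Second-highest bid: Hao at £1360 — that is the price the winner pays.
Rhea's payoff = value − price = £917 − £1360 = −£443.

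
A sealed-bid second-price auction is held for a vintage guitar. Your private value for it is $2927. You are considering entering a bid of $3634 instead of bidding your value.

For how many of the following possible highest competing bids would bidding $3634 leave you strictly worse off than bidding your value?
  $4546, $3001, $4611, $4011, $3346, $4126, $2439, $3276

The deviation hurts exactly when the highest competing bid lies strictly between $2927 and $3634 — overbidding then wins at a price above your value.
$4546: above both → same outcome either way.
$3001: inside the interval → strictly worse (loss $74).
$4611: above both → same outcome either way.
$4011: above both → same outcome either way.
$3346: inside the interval → strictly worse (loss $419).
$4126: above both → same outcome either way.
$2439: below both → same outcome either way.
$3276: inside the interval → strictly worse (loss $349).
Count: 3.

3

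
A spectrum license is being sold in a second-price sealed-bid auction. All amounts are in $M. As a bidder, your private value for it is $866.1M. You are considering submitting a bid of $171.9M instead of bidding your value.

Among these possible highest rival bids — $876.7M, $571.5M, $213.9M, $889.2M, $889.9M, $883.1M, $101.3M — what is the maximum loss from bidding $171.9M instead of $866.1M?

$876.7M: same outcome either way → loss $0M.
$571.5M: truthful gives $294.6M, deviation gives $0M → loss $294.6M.
$213.9M: truthful gives $652.2M, deviation gives $0M → loss $652.2M.
$889.2M: same outcome either way → loss $0M.
$889.9M: same outcome either way → loss $0M.
$883.1M: same outcome either way → loss $0M.
$101.3M: same outcome either way → loss $0M.
Maximum loss: $652.2M.

$652.2M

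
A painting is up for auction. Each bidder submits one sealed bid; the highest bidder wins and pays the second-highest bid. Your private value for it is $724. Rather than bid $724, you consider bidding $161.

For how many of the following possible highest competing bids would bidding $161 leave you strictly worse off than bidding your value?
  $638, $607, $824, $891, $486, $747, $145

3

The deviation hurts exactly when the highest competing bid lies strictly between $161 and $724 — underbidding then forfeits a profitable win.
$638: inside the interval → strictly worse (loss $86).
$607: inside the interval → strictly worse (loss $117).
$824: above both → same outcome either way.
$891: above both → same outcome either way.
$486: inside the interval → strictly worse (loss $238).
$747: above both → same outcome either way.
$145: below both → same outcome either way.
Count: 3.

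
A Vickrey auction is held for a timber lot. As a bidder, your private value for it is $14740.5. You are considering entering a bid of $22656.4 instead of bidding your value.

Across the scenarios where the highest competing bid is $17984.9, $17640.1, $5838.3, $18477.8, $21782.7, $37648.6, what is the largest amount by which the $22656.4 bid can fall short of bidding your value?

$17984.9: truthful gives $0, deviation gives −$3244.4 → loss $3244.4.
$17640.1: truthful gives $0, deviation gives −$2899.6 → loss $2899.6.
$5838.3: same outcome either way → loss $0.
$18477.8: truthful gives $0, deviation gives −$3737.3 → loss $3737.3.
$21782.7: truthful gives $0, deviation gives −$7042.2 → loss $7042.2.
$37648.6: same outcome either way → loss $0.
Maximum loss: $7042.2.

$7042.2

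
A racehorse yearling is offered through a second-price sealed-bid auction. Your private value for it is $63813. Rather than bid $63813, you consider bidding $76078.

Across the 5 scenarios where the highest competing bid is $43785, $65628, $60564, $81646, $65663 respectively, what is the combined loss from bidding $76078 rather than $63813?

$3665

The deviation costs you only when the competing bid falls strictly between $63813 and $76078; elsewhere both bids give the same outcome.
$43785: outcomes coincide → loss $0.
$65628: truthful payoff $0, deviation payoff −$1815 → loss $1815.
$60564: outcomes coincide → loss $0.
$81646: outcomes coincide → loss $0.
$65663: truthful payoff $0, deviation payoff −$1850 → loss $1850.
Total loss = $1815 + $1850 = $3665.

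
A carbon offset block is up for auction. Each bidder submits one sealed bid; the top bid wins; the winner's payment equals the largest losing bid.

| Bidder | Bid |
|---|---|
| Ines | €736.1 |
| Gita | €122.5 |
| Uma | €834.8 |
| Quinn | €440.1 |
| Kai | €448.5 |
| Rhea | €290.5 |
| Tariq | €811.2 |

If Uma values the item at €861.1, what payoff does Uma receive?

€49.9

Highest bid: Uma at €834.8, so Uma wins.
Second-highest bid: Tariq at €811.2 — that is the price the winner pays.
Uma's payoff = value − price = €861.1 − €811.2 = €49.9.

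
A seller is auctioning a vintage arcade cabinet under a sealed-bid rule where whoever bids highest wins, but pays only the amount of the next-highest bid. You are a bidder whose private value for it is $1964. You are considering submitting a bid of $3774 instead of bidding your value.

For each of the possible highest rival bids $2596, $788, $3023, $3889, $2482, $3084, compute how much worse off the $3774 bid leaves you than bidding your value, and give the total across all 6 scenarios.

$3329

The deviation costs you only when the competing bid falls strictly between $1964 and $3774; elsewhere both bids give the same outcome.
$2596: truthful payoff $0, deviation payoff −$632 → loss $632.
$788: outcomes coincide → loss $0.
$3023: truthful payoff $0, deviation payoff −$1059 → loss $1059.
$3889: outcomes coincide → loss $0.
$2482: truthful payoff $0, deviation payoff −$518 → loss $518.
$3084: truthful payoff $0, deviation payoff −$1120 → loss $1120.
Total loss = $632 + $1059 + $518 + $1120 = $3329.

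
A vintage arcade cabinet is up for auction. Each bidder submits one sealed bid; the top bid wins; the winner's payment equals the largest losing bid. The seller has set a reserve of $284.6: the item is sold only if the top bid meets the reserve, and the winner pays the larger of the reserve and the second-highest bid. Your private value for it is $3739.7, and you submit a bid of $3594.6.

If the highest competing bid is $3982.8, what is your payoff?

Your bid $3594.6 is below the highest competing bid $3982.8, so you lose. Payoff $0.

$0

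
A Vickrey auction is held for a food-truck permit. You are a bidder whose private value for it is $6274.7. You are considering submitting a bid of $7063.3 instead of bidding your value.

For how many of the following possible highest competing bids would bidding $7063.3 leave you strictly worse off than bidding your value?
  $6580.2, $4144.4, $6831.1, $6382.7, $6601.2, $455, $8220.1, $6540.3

The deviation hurts exactly when the highest competing bid lies strictly between $6274.7 and $7063.3 — overbidding then wins at a price above your value.
$6580.2: inside the interval → strictly worse (loss $305.5).
$4144.4: below both → same outcome either way.
$6831.1: inside the interval → strictly worse (loss $556.4).
$6382.7: inside the interval → strictly worse (loss $108).
$6601.2: inside the interval → strictly worse (loss $326.5).
$455: below both → same outcome either way.
$8220.1: above both → same outcome either way.
$6540.3: inside the interval → strictly worse (loss $265.6).
Count: 5.

5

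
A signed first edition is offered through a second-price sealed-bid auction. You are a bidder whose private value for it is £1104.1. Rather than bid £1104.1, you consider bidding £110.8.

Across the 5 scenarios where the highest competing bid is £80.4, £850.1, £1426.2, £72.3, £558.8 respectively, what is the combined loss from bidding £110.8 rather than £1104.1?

The deviation costs you only when the competing bid falls strictly between £110.8 and £1104.1; elsewhere both bids give the same outcome.
£80.4: outcomes coincide → loss £0.
£850.1: truthful payoff £254, deviation payoff £0 → loss £254.
£1426.2: outcomes coincide → loss £0.
£72.3: outcomes coincide → loss £0.
£558.8: truthful payoff £545.3, deviation payoff £0 → loss £545.3.
Total loss = £254 + £545.3 = £799.3.

£799.3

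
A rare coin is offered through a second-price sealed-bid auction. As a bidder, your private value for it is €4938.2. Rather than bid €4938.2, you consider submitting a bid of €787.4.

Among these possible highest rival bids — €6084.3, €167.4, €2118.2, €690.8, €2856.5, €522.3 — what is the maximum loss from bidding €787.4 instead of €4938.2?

€2820

€6084.3: same outcome either way → loss €0.
€167.4: same outcome either way → loss €0.
€2118.2: truthful gives €2820, deviation gives €0 → loss €2820.
€690.8: same outcome either way → loss €0.
€2856.5: truthful gives €2081.7, deviation gives €0 → loss €2081.7.
€522.3: same outcome either way → loss €0.
Maximum loss: €2820.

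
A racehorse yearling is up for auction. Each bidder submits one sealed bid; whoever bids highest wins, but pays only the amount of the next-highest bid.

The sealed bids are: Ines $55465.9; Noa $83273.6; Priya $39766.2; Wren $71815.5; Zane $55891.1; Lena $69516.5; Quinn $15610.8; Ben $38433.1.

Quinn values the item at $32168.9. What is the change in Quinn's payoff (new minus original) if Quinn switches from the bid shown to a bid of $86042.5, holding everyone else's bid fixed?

−$51104.7

The highest bid among the other bidders is $83273.6; Quinn's bid doesn't change that.
Original bid $15610.8: Quinn is not highest (top rival bid is $83273.6); payoff $0.
Alternative bid $86042.5: Quinn is highest, pays the top rival bid $83273.6; payoff $32168.9 − $83273.6 = −$51104.7.
Change in payoff = −$51104.7 − ($0) = −$51104.7.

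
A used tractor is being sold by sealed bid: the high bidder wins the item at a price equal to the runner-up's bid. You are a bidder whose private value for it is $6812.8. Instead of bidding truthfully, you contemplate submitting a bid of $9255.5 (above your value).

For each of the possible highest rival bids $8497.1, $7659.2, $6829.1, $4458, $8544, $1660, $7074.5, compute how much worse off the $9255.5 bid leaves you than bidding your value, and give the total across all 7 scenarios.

The deviation costs you only when the competing bid falls strictly between $6812.8 and $9255.5; elsewhere both bids give the same outcome.
$8497.1: truthful payoff $0, deviation payoff −$1684.3 → loss $1684.3.
$7659.2: truthful payoff $0, deviation payoff −$846.4 → loss $846.4.
$6829.1: truthful payoff $0, deviation payoff −$16.3 → loss $16.3.
$4458: outcomes coincide → loss $0.
$8544: truthful payoff $0, deviation payoff −$1731.2 → loss $1731.2.
$1660: outcomes coincide → loss $0.
$7074.5: truthful payoff $0, deviation payoff −$261.7 → loss $261.7.
Total loss = $1684.3 + $846.4 + $16.3 + $1731.2 + $261.7 = $4539.9.

$4539.9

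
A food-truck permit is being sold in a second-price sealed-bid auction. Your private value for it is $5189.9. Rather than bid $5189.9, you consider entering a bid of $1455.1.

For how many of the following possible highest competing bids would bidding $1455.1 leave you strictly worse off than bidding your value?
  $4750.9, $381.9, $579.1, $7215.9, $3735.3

The deviation hurts exactly when the highest competing bid lies strictly between $1455.1 and $5189.9 — underbidding then forfeits a profitable win.
$4750.9: inside the interval → strictly worse (loss $439).
$381.9: below both → same outcome either way.
$579.1: below both → same outcome either way.
$7215.9: above both → same outcome either way.
$3735.3: inside the interval → strictly worse (loss $1454.6).
Count: 2.

2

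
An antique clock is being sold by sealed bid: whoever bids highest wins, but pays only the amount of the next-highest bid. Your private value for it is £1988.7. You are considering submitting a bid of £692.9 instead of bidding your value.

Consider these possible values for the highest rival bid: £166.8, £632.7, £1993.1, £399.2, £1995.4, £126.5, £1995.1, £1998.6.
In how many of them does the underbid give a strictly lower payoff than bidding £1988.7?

0

The deviation hurts exactly when the highest competing bid lies strictly between £692.9 and £1988.7 — underbidding then forfeits a profitable win.
£166.8: below both → same outcome either way.
£632.7: below both → same outcome either way.
£1993.1: above both → same outcome either way.
£399.2: below both → same outcome either way.
£1995.4: above both → same outcome either way.
£126.5: below both → same outcome either way.
£1995.1: above both → same outcome either way.
£1998.6: above both → same outcome either way.
Count: 0.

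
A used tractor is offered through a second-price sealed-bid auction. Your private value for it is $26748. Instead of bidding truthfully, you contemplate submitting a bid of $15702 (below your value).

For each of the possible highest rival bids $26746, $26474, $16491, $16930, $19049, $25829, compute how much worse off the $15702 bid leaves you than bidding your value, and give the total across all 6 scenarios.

The deviation costs you only when the competing bid falls strictly between $15702 and $26748; elsewhere both bids give the same outcome.
$26746: truthful payoff $2, deviation payoff $0 → loss $2.
$26474: truthful payoff $274, deviation payoff $0 → loss $274.
$16491: truthful payoff $10257, deviation payoff $0 → loss $10257.
$16930: truthful payoff $9818, deviation payoff $0 → loss $9818.
$19049: truthful payoff $7699, deviation payoff $0 → loss $7699.
$25829: truthful payoff $919, deviation payoff $0 → loss $919.
Total loss = $2 + $274 + $10257 + $9818 + $7699 + $919 = $28969.
Truthful bidding weakly dominates here: raising your bid can only win items priced above your value, and lowering it can only forfeit items priced below.

$28969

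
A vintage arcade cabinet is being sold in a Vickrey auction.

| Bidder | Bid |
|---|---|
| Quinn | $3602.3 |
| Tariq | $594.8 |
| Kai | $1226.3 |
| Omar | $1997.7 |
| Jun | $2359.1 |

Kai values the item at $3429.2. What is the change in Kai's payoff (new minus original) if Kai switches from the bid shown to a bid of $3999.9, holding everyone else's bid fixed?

The highest bid among the other bidders is $3602.3; Kai's bid doesn't change that.
Original bid $1226.3: Kai is not highest (top rival bid is $3602.3); payoff $0.
Alternative bid $3999.9: Kai is highest, pays the top rival bid $3602.3; payoff $3429.2 − $3602.3 = −$173.1.
Change in payoff = −$173.1 − ($0) = −$173.1.

−$173.1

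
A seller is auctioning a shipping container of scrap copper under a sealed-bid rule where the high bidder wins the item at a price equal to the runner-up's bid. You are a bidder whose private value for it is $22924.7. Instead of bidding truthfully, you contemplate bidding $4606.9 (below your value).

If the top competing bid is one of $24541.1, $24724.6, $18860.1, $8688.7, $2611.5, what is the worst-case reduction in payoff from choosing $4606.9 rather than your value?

$24541.1: same outcome either way → loss $0.
$24724.6: same outcome either way → loss $0.
$18860.1: truthful gives $4064.6, deviation gives $0 → loss $4064.6.
$8688.7: truthful gives $14236, deviation gives $0 → loss $14236.
$2611.5: same outcome either way → loss $0.
Maximum loss: $14236.

$14236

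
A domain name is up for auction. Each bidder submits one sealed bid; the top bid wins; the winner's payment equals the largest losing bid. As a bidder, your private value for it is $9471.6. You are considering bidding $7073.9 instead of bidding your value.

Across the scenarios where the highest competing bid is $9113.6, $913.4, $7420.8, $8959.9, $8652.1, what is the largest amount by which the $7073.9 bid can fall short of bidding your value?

$9113.6: truthful gives $358, deviation gives $0 → loss $358.
$913.4: same outcome either way → loss $0.
$7420.8: truthful gives $2050.8, deviation gives $0 → loss $2050.8.
$8959.9: truthful gives $511.7, deviation gives $0 → loss $511.7.
$8652.1: truthful gives $819.5, deviation gives $0 → loss $819.5.
Maximum loss: $2050.8.

$2050.8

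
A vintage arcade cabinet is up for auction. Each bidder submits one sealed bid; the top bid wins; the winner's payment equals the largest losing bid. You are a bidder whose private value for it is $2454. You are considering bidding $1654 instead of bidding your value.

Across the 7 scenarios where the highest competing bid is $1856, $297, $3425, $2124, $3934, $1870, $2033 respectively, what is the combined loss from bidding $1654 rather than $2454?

The deviation costs you only when the competing bid falls strictly between $1654 and $2454; elsewhere both bids give the same outcome.
$1856: truthful payoff $598, deviation payoff $0 → loss $598.
$297: outcomes coincide → loss $0.
$3425: outcomes coincide → loss $0.
$2124: truthful payoff $330, deviation payoff $0 → loss $330.
$3934: outcomes coincide → loss $0.
$1870: truthful payoff $584, deviation payoff $0 → loss $584.
$2033: truthful payoff $421, deviation payoff $0 → loss $421.
Total loss = $598 + $330 + $584 + $421 = $1933.

$1933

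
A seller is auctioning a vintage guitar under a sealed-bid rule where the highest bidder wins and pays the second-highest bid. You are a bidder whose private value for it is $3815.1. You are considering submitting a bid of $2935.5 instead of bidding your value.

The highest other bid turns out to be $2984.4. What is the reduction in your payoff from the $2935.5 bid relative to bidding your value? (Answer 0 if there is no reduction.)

$830.7

Bidding your value $3815.1: you win (since $3815.1 > $2984.4) and pay $2984.4. Payoff $830.7.
Bidding $2935.5: you lose. Payoff $0.
The competing bid $2984.4 lies between your shaded bid and your value, so underbidding forfeits an item you could have won at a profitable price.
Loss from deviating = $830.7 − ($0) = $830.7.
Because the price is fixed by the runner-up's bid, deviating from your value can only change a good outcome into a bad one — never the reverse.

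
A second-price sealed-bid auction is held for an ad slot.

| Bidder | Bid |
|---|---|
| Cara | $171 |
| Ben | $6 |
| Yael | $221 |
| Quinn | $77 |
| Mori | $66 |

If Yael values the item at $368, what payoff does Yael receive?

$197

Highest bid: Yael at $221, so Yael wins.
Second-highest bid: Cara at $171 — that is the price the winner pays.
Yael's payoff = value − price = $368 − $171 = $197.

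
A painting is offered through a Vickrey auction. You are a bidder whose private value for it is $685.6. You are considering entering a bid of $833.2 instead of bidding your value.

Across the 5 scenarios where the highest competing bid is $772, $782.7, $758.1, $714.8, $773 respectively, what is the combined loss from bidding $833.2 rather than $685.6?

The deviation costs you only when the competing bid falls strictly between $685.6 and $833.2; elsewhere both bids give the same outcome.
$772: truthful payoff $0, deviation payoff −$86.4 → loss $86.4.
$782.7: truthful payoff $0, deviation payoff −$97.1 → loss $97.1.
$758.1: truthful payoff $0, deviation payoff −$72.5 → loss $72.5.
$714.8: truthful payoff $0, deviation payoff −$29.2 → loss $29.2.
$773: truthful payoff $0, deviation payoff −$87.4 → loss $87.4.
Total loss = $86.4 + $97.1 + $72.5 + $29.2 + $87.4 = $372.6.

$372.6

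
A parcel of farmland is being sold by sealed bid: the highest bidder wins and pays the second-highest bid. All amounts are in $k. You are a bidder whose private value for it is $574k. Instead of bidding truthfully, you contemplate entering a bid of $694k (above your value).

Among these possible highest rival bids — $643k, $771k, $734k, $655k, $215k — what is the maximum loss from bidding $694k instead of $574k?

$81k

$643k: truthful gives $0k, deviation gives −$69k → loss $69k.
$771k: same outcome either way → loss $0k.
$734k: same outcome either way → loss $0k.
$655k: truthful gives $0k, deviation gives −$81k → loss $81k.
$215k: same outcome either way → loss $0k.
Maximum loss: $81k.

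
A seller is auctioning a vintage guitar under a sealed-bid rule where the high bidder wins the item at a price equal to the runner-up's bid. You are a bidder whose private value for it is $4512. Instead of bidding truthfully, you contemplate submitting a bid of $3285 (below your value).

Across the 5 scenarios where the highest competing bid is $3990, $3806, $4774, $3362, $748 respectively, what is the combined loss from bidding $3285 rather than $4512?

$2378

The deviation costs you only when the competing bid falls strictly between $3285 and $4512; elsewhere both bids give the same outcome.
$3990: truthful payoff $522, deviation payoff $0 → loss $522.
$3806: truthful payoff $706, deviation payoff $0 → loss $706.
$4774: outcomes coincide → loss $0.
$3362: truthful payoff $1150, deviation payoff $0 → loss $1150.
$748: outcomes coincide → loss $0.
Total loss = $522 + $706 + $1150 = $2378.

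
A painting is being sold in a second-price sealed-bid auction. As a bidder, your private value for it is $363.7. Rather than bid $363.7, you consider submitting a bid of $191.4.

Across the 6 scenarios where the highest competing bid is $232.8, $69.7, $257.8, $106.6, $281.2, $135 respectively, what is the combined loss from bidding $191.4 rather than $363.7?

The deviation costs you only when the competing bid falls strictly between $191.4 and $363.7; elsewhere both bids give the same outcome.
$232.8: truthful payoff $130.9, deviation payoff $0 → loss $130.9.
$69.7: outcomes coincide → loss $0.
$257.8: truthful payoff $105.9, deviation payoff $0 → loss $105.9.
$106.6: outcomes coincide → loss $0.
$281.2: truthful payoff $82.5, deviation payoff $0 → loss $82.5.
$135: outcomes coincide → loss $0.
Total loss = $130.9 + $105.9 + $82.5 = $319.3.
Because the price is fixed by the runner-up's bid, deviating from your value can only change a good outcome into a bad one — never the reverse.

$319.3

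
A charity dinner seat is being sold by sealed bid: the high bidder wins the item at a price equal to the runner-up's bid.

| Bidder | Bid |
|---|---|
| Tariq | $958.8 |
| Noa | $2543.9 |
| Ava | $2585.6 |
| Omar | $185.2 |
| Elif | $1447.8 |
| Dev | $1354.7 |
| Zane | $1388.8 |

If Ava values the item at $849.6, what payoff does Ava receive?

−$1694.3

Highest bid: Ava at $2585.6, so Ava wins.
Second-highest bid: Noa at $2543.9 — that is the price the winner pays.
Ava's payoff = value − price = $849.6 − $2543.9 = −$1694.3.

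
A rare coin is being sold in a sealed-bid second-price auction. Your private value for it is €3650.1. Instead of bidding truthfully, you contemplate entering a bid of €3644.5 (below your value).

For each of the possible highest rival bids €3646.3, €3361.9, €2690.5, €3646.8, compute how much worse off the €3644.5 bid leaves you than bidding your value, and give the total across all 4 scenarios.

€7.1

The deviation costs you only when the competing bid falls strictly between €3644.5 and €3650.1; elsewhere both bids give the same outcome.
€3646.3: truthful payoff €3.8, deviation payoff €0 → loss €3.8.
€3361.9: outcomes coincide → loss €0.
€2690.5: outcomes coincide → loss €0.
€3646.8: truthful payoff €3.3, deviation payoff €0 → loss €3.3.
Total loss = €3.8 + €3.3 = €7.1.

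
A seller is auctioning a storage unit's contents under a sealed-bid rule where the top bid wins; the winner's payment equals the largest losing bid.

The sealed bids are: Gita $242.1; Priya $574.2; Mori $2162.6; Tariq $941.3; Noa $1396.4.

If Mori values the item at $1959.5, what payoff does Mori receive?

Highest bid: Mori at $2162.6, so Mori wins.
Second-highest bid: Noa at $1396.4 — that is the price the winner pays.
Mori's payoff = value − price = $1959.5 − $1396.4 = $563.1.

$563.1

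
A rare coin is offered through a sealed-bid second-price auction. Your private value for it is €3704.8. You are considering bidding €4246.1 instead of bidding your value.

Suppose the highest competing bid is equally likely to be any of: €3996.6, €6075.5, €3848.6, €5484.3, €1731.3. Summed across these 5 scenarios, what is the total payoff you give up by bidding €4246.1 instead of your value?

€435.6

The deviation costs you only when the competing bid falls strictly between €3704.8 and €4246.1; elsewhere both bids give the same outcome.
€3996.6: truthful payoff €0, deviation payoff −€291.8 → loss €291.8.
€6075.5: outcomes coincide → loss €0.
€3848.6: truthful payoff €0, deviation payoff −€143.8 → loss €143.8.
€5484.3: outcomes coincide → loss €0.
€1731.3: outcomes coincide → loss €0.
Total loss = €291.8 + €143.8 = €435.6.
In a second-price auction your bid sets only whether you win, not what you pay, so bidding your true value is weakly dominant.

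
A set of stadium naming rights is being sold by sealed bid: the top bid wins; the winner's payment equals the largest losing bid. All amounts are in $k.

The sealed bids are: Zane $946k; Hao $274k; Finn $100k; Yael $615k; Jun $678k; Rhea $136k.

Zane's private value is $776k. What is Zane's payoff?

$98k

Highest bid: Zane at $946k, so Zane wins.
Second-highest bid: Jun at $678k — that is the price the winner pays.
Zane's payoff = value − price = $776k − $678k = $98k.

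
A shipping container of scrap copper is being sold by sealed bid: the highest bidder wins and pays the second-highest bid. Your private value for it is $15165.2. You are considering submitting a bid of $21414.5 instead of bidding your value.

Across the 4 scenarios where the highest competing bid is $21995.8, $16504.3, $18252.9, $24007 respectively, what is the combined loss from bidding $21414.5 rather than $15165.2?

$4426.8

The deviation costs you only when the competing bid falls strictly between $15165.2 and $21414.5; elsewhere both bids give the same outcome.
$21995.8: outcomes coincide → loss $0.
$16504.3: truthful payoff $0, deviation payoff −$1339.1 → loss $1339.1.
$18252.9: truthful payoff $0, deviation payoff −$3087.7 → loss $3087.7.
$24007: outcomes coincide → loss $0.
Total loss = $1339.1 + $3087.7 = $4426.8.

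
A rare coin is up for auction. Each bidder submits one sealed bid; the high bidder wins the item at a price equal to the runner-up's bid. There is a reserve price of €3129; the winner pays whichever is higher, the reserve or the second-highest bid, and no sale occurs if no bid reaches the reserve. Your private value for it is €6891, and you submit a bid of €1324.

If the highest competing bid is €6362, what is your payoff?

Your bid €1324 is below the highest competing bid €6362, so you lose. Payoff €0.

€0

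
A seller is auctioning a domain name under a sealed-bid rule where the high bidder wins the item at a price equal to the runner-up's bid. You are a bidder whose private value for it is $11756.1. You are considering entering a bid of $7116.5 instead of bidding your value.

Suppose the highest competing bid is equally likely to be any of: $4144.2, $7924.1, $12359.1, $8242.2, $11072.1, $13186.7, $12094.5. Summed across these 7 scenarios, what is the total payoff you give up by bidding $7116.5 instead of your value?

$8029.9

The deviation costs you only when the competing bid falls strictly between $7116.5 and $11756.1; elsewhere both bids give the same outcome.
$4144.2: outcomes coincide → loss $0.
$7924.1: truthful payoff $3832, deviation payoff $0 → loss $3832.
$12359.1: outcomes coincide → loss $0.
$8242.2: truthful payoff $3513.9, deviation payoff $0 → loss $3513.9.
$11072.1: truthful payoff $684, deviation payoff $0 → loss $684.
$13186.7: outcomes coincide → loss $0.
$12094.5: outcomes coincide → loss $0.
Total loss = $3832 + $3513.9 + $684 = $8029.9.
Because the price is fixed by the runner-up's bid, deviating from your value can only change a good outcome into a bad one — never the reverse.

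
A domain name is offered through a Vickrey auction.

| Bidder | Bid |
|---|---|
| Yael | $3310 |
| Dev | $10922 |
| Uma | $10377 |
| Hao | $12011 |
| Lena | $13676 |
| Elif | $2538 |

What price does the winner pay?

Highest bid: Lena at $13676, so Lena wins.
Second-highest bid: Hao at $12011 — that is the price the winner pays.

$12011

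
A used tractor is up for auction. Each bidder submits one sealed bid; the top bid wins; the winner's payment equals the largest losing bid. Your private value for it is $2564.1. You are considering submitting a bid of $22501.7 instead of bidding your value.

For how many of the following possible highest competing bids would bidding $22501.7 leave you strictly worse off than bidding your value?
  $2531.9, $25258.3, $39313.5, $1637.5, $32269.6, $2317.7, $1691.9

The deviation hurts exactly when the highest competing bid lies strictly between $2564.1 and $22501.7 — overbidding then wins at a price above your value.
$2531.9: below both → same outcome either way.
$25258.3: above both → same outcome either way.
$39313.5: above both → same outcome either way.
$1637.5: below both → same outcome either way.
$32269.6: above both → same outcome either way.
$2317.7: below both → same outcome either way.
$1691.9: below both → same outcome either way.
Count: 0.

0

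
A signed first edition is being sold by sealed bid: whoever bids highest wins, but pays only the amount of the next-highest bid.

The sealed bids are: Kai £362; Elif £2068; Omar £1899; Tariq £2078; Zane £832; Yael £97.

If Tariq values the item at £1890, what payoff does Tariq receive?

−£178

Highest bid: Tariq at £2078, so Tariq wins.
Second-highest bid: Elif at £2068 — that is the price the winner pays.
Tariq's payoff = value − price = £1890 − £2068 = −£178.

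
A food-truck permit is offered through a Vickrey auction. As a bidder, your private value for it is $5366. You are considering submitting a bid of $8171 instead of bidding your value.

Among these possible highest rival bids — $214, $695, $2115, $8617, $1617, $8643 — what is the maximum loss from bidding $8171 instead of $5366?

$0

$214: same outcome either way → loss $0.
$695: same outcome either way → loss $0.
$2115: same outcome either way → loss $0.
$8617: same outcome either way → loss $0.
$1617: same outcome either way → loss $0.
$8643: same outcome either way → loss $0.
Maximum loss: $0.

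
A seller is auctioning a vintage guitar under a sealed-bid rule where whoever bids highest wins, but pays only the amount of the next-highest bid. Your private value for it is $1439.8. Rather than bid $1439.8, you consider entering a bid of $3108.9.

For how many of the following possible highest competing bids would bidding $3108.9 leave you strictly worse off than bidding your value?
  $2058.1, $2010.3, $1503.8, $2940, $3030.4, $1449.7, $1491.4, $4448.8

The deviation hurts exactly when the highest competing bid lies strictly between $1439.8 and $3108.9 — overbidding then wins at a price above your value.
$2058.1: inside the interval → strictly worse (loss $618.3).
$2010.3: inside the interval → strictly worse (loss $570.5).
$1503.8: inside the interval → strictly worse (loss $64).
$2940: inside the interval → strictly worse (loss $1500.2).
$3030.4: inside the interval → strictly worse (loss $1590.6).
$1449.7: inside the interval → strictly worse (loss $9.9).
$1491.4: inside the interval → strictly worse (loss $51.6).
$4448.8: above both → same outcome either way.
Count: 7.

7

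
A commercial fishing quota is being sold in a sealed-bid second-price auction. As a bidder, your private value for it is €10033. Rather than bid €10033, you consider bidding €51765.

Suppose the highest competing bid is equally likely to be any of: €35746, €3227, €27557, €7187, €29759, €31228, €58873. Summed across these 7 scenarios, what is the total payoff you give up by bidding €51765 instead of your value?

€84158

The deviation costs you only when the competing bid falls strictly between €10033 and €51765; elsewhere both bids give the same outcome.
€35746: truthful payoff €0, deviation payoff −€25713 → loss €25713.
€3227: outcomes coincide → loss €0.
€27557: truthful payoff €0, deviation payoff −€17524 → loss €17524.
€7187: outcomes coincide → loss €0.
€29759: truthful payoff €0, deviation payoff −€19726 → loss €19726.
€31228: truthful payoff €0, deviation payoff −€21195 → loss €21195.
€58873: outcomes coincide → loss €0.
Total loss = €25713 + €17524 + €19726 + €21195 = €84158.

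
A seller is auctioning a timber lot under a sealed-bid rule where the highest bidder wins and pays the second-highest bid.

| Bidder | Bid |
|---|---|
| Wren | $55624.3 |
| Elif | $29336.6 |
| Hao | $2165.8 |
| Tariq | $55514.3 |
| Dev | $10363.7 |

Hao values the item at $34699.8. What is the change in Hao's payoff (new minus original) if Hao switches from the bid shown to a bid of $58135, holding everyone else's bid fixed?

The highest bid among the other bidders is $55624.3; Hao's bid doesn't change that.
Original bid $2165.8: Hao is not highest (top rival bid is $55624.3); payoff $0.
Alternative bid $58135: Hao is highest, pays the top rival bid $55624.3; payoff $34699.8 − $55624.3 = −$20924.5.
Change in payoff = −$20924.5 − ($0) = −$20924.5.

−$20924.5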